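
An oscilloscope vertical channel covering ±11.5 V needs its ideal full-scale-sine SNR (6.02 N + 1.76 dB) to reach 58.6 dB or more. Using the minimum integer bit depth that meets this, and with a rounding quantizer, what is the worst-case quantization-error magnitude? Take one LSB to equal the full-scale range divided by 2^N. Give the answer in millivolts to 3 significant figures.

The full-scale span is 11.5 − (-11.5) = 23 V.
Required N = ⌈(58.6 − 1.76)/6.02⌉ = ⌈9.442⌉ = 10.
One LSB is 23 V / 1024 = 22.461 mV.
Half an LSB is 11.2 mV.

11.2 mV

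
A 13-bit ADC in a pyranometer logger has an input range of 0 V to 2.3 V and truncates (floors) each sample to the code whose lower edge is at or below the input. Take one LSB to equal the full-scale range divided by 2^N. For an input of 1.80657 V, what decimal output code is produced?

Span = 2.3 V. LSB = 2.3 V / 2^13 ≈ 280.8 µV.
code = ⌊(V_in − V_min)/LSB⌋ = ⌊(V_in − V_min) × 2^13 / range⌋
     = ⌊(1.80657 − (0)) × 8192 / 2.3⌋ = ⌊1.80657 × 8192/2.3⌋
     = ⌊6434.531⌋ = 6434.

6434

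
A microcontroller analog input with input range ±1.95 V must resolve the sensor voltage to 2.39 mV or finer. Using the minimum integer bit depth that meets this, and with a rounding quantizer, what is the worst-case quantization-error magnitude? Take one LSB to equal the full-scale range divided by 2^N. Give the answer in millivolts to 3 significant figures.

0.952 mV

Span: 1.95 V − (-1.95 V) = 3.9 V.
Need 2^N ≥ 3.9 V / 2.39 mV = 1632 → N_min = 11.
LSB = 3.9 V / 2^11 = 1.9043 mV.
|e|_max = LSB/2 = 0.952 mV.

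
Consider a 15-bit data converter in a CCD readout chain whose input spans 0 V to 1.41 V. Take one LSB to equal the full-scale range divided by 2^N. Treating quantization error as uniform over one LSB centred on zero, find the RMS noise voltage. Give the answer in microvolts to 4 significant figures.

Full-scale range = 1.41 V.
Step size = 1.41/32768 V = 43.0298 µV.
RMS of a uniform error over width LSB is LSB/√12 = 12.42 µV.

12.42 µV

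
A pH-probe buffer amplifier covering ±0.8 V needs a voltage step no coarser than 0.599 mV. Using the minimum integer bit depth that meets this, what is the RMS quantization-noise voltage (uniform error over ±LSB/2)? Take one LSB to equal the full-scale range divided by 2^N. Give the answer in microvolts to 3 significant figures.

Span: 0.8 V − (-0.8 V) = 1.6 V.
Levels needed ≥ 1.6/0.599 mV = 2671. 2^12 = 4096 suffices, so N_min = 12.
One LSB is 1.6 V / 4096 = 390.63 µV.
σ_q = LSB/√12 = 390.63 µV/3.4641 = 113 µV.

113 µV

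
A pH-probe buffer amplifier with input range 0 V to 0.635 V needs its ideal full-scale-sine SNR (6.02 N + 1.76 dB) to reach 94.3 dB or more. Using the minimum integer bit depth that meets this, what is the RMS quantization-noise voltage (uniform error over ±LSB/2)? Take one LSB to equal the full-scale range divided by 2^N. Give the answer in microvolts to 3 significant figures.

2.80 µV

Span = 0.635 V.
6.02 N + 1.76 ≥ 94.3 gives N ≥ 15.372, so the minimum integer is 16.
One LSB is 0.635 V / 65536 = 9.6893 µV.
σ_q = LSB/√12 = 9.6893 µV/3.4641 = 2.80 µV.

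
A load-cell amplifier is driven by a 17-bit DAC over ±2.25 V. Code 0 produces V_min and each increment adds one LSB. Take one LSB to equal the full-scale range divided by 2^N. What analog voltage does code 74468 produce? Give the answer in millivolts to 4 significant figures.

The full-scale span is 2.25 − (-2.25) = 4.5 V. LSB = 4.5 V / 2^17.
V_out = V_min + code × LSB = -2.25 V + 74468 × 4.5 V / 131072
      = -2.25 V + 2.55666 V = 0.306656 V.

306.7 mV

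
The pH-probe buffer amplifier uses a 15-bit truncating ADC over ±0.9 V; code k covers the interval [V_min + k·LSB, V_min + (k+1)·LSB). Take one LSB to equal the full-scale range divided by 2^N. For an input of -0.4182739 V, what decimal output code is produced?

8769

Full-scale range = 0.9 V − (-0.9 V) = 1.8 V. LSB = 1.8 V / 2^15 ≈ 54.93 µV.
code = ⌊(V_in − V_min)/LSB⌋ = ⌊(V_in − V_min) × 2^15 / range⌋
     = ⌊(-0.4182739 − (-0.9)) × 32768 / 1.8⌋ = ⌊0.4817261 × 32768/1.8⌋
     = ⌊8769.556⌋ = 8769.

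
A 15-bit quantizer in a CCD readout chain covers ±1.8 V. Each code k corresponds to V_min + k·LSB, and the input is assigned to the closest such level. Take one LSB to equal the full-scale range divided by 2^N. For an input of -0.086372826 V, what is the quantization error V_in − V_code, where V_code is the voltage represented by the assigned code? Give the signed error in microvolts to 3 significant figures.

Full-scale range = 1.8 V − (-1.8 V) = 3.6 V. LSB = 3.6 V / 2^15 ≈ 109.9 µV.
(V_in − V_min)/LSB = (-0.086372826 − (-1.8)) × 32768/3.6 = 15597.8153 → nearest code k = 15598.
V_code = -1.8 + (15598/32768) × 3.6 = -0.086352539063 V.
Error = V_in − V_code = -0.086372826 − (-0.086352539063) = −20.3 µV.

−20.3 µV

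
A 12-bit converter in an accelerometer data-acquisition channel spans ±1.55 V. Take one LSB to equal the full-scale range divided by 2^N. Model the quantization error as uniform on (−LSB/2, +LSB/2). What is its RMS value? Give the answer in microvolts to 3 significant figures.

Range = 1.55 − (-1.55) = 3.1 V.
Step size = 3.1/4096 V = 0.75684 mV.
V_rms = LSB/√12 = 0.75684 mV / √12 = 218 µV.

218 µV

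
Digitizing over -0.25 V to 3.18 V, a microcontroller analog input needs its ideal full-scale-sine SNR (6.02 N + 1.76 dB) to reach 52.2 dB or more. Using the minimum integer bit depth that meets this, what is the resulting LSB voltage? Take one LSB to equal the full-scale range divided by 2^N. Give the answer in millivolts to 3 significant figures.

6.70 mV

Range = 3.18 − (-0.25) = 3.43 V.
6.02 N + 1.76 ≥ 52.2 gives N ≥ 8.379, so the minimum integer is 9.
One LSB is 3.43 V / 512 = 6.70 mV.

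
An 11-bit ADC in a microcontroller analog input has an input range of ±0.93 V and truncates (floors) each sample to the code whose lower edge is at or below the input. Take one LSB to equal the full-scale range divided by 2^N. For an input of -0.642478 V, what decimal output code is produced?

316

Range = 0.93 − (-0.93) = 1.86 V. LSB = 1.86 V / 2^11 ≈ 0.9082 mV.
code = ⌊(V_in − V_min)/LSB⌋ = ⌊(V_in − V_min) × 2^11 / range⌋
     = ⌊(-0.642478 − (-0.93)) × 2048 / 1.86⌋ = ⌊0.287522 × 2048/1.86⌋
     = ⌊316.583⌋ = 316.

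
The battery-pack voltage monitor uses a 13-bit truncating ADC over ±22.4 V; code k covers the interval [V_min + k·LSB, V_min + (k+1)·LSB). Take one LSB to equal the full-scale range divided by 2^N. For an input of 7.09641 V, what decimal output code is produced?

Range = 22.4 − (-22.4) = 44.8 V. LSB = 44.8 V / 2^13 ≈ 5.469 mV.
code = ⌊(V_in − V_min)/LSB⌋ = ⌊(V_in − V_min) × 2^13 / range⌋
     = ⌊(7.09641 − (-22.4)) × 8192 / 44.8⌋ = ⌊29.49641 × 8192/44.8⌋
     = ⌊5393.629⌋ = 5393.

5393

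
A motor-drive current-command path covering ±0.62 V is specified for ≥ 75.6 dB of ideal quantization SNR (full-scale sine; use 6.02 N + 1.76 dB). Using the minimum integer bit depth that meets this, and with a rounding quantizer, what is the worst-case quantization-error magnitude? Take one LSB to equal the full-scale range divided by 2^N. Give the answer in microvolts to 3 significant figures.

75.7 µV

Full-scale range = 0.62 V − (-0.62 V) = 1.24 V.
Required N = ⌈(75.6 − 1.76)/6.02⌉ = ⌈12.266⌉ = 13.
Step size = 1.24/8192 V = 151.37 µV.
Max error for round-to-nearest is LSB/2 = 75.7 µV.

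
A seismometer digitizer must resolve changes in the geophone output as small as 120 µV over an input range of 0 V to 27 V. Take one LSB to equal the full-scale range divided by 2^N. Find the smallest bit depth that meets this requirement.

Range is 27 V.
Levels needed ≥ 27/120 µV = 225000. 2^18 = 262144 suffices, so N_min = 18.

18 bits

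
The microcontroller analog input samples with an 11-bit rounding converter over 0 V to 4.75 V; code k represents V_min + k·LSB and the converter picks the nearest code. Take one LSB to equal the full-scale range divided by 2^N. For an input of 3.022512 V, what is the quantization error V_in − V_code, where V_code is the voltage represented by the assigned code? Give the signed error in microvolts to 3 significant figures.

+417 µV

V_FS = 4.75 V. LSB = 4.75 V / 2^11 ≈ 2.319 mV.
(3.022512 − (0)) / LSB = 3.022512 × 2048/4.75 = 1303.1799. Nearest integer: k = 1303.
V_code = V_min + k × range/2^11 = 0 + 1303 × 4.75/2048 = 3.022094727 V.
V_in − V_code = 3.022512 − (3.022094727) = +417 µV.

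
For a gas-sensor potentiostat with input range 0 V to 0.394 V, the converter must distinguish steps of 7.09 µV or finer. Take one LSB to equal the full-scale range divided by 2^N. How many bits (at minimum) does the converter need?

16 bits

Span = 0.394 V.
Levels needed ≥ 0.394/7.09 µV = 55570. 2^16 = 65536 suffices, so N_min = 16.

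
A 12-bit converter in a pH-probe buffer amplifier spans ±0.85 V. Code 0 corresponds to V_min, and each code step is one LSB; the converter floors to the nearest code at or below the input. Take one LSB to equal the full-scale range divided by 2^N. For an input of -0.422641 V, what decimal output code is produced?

Range = 0.85 − (-0.85) = 1.7 V. LSB = 1.7 V / 2^12 ≈ 415.0 µV.
(V_in − V_min) × 2^12/range = (-0.422641 − (-0.85)) × 4096/1.7 = 1029.684.
Floor → code = 1029.

1029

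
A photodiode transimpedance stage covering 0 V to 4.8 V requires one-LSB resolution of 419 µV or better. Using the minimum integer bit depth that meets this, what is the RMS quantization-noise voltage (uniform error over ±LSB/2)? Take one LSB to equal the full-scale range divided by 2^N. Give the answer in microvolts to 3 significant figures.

Span = 4.8 V.
Levels needed ≥ 4.8/419 µV = 11460. 2^14 = 16384 suffices, so N_min = 14.
LSB = 4.8 V / 2^14 = 292.97 µV.
RMS noise = LSB/√12 = 84.6 µV.

84.6 µV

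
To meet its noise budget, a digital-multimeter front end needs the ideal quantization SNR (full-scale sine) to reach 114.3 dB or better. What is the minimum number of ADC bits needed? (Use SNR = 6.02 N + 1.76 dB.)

Solving 6.02 N ≥ 114.3 − 1.76: N ≥ 18.694. Round up → N = 19.

19 bits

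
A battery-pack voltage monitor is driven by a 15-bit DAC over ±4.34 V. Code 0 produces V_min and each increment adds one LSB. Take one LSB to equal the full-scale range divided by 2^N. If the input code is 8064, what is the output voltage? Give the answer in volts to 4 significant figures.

The full-scale span is 4.34 − (-4.34) = 8.68 V. LSB = 8.68 V / 2^15.
V_out = V_min + code × LSB = -4.34 V + 8064 × 8.68 V / 32768
      = -4.34 V + 2.13609 V = -2.20391 V.

-2.204 V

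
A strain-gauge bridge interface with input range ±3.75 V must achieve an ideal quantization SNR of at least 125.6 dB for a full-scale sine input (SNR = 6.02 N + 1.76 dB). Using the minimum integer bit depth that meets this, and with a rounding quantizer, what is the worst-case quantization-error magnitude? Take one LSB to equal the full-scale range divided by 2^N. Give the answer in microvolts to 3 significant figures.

Full-scale range = 3.75 V − (-3.75 V) = 7.5 V.
6.02 N + 1.76 ≥ 125.6 gives N ≥ 20.571, so the minimum integer is 21.
One LSB is 7.5 V / 2097152 = 3.5763 µV.
|e|_max = LSB/2 = 1.79 µV.

1.79 µV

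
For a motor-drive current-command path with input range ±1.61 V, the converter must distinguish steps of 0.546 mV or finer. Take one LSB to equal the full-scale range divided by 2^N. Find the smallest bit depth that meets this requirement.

13 bits

Range = 1.61 − (-1.61) = 3.22 V.
Levels needed ≥ 3.22/0.546 mV = 5897. 2^13 = 8192 suffices, so N_min = 13.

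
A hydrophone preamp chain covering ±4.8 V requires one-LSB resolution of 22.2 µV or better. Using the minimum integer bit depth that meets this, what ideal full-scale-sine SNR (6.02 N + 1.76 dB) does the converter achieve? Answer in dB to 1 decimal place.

116.1 dB

The full-scale span is 4.8 − (-4.8) = 9.6 V.
9.6 V / 22.2 µV = 432400. Since 2^18 = 262144 and 2^19 = 524288, N = 19.
Ideal SNR at N = 19: 6.02·19 + 1.76 = 116.1 dB.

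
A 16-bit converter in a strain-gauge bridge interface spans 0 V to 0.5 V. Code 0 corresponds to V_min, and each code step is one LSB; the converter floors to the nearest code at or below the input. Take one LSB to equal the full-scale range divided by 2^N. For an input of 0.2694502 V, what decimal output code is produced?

Range is 0.5 V. LSB = 0.5 V / 2^16 ≈ 7.629 µV.
(V_in − V_min) × 2^16/range = (0.2694502 − (0)) × 65536/0.5 = 35317.377.
Floor → code = 35317.

35317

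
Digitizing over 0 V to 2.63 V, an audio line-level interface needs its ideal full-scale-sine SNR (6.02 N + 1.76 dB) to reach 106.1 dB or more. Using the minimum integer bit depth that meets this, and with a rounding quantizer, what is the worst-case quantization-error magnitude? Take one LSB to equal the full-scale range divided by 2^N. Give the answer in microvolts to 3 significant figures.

Range is 2.63 V.
Required N = ⌈(106.1 − 1.76)/6.02⌉ = ⌈17.332⌉ = 18.
Step size = 2.63/262144 V = 10.033 µV.
Max error for round-to-nearest is LSB/2 = 5.02 µV.

5.02 µV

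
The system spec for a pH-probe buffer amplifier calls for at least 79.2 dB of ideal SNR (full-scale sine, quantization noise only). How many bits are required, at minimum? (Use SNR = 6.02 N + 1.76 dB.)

Required N = ⌈(79.2 − 1.76)/6.02⌉ = ⌈12.864⌉ = 13.

13 bits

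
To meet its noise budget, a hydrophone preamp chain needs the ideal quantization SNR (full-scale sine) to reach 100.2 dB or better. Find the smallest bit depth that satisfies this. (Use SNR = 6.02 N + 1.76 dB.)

Required N = ⌈(100.2 − 1.76)/6.02⌉ = ⌈16.352⌉ = 17.

17 bits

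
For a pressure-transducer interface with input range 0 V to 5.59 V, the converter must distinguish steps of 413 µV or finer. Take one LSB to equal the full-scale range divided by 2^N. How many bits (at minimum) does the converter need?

V_FS = 5.59 V.
5.59 V / 413 µV = 13540. Since 2^13 = 8192 and 2^14 = 16384, N = 14.

14 bits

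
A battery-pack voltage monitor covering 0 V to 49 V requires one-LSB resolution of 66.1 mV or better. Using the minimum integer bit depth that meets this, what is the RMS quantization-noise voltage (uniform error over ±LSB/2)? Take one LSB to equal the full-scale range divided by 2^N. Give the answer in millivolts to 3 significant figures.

13.8 mV

V_FS = 49 V.
Levels needed ≥ 49/66.1 mV = 741.3. 2^10 = 1024 suffices, so N_min = 10.
LSB = 49 V / 2^10 = 47.852 mV.
σ_q = LSB/√12 = 47.852 mV/3.4641 = 13.8 mV.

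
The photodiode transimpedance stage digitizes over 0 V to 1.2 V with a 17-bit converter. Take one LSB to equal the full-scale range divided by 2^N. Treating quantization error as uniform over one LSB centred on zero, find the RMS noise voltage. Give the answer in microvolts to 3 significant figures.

2.64 µV

Span = 1.2 V.
LSB = 1.2 V ÷ 2^17 = 1.2/131072 V = 9.1553 µV.
V_rms = LSB/√12 = 9.1553 µV / √12 = 2.64 µV.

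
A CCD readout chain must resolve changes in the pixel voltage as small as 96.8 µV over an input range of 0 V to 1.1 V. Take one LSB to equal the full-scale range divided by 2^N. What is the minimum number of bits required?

14 bits

Range is 1.1 V.
Need 2^N ≥ 1.1 V / 96.8 µV = 11360 → N_min = 14.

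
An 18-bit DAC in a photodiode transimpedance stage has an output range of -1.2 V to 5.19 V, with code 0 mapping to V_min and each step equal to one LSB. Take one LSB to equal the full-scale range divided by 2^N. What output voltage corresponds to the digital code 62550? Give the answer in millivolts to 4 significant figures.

324.7 mV

Full-scale range = 5.19 V − (-1.2 V) = 6.39 V. LSB = 6.39 V / 2^18.
V_out = -1.2 + 62550 × (6.39/262144) V
      = -1.2 + 1.52471 = 0.324714 V.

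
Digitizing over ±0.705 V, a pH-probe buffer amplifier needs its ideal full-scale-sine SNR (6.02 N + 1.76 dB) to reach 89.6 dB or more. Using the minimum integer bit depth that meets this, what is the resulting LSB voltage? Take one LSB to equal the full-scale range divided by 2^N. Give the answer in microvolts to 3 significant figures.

43.0 µV

The full-scale span is 0.705 − (-0.705) = 1.41 V.
Solving 6.02 N ≥ 89.6 − 1.76: N ≥ 14.591. Round up → N = 15.
LSB = 1.41 V / 2^15 = 43.0 µV.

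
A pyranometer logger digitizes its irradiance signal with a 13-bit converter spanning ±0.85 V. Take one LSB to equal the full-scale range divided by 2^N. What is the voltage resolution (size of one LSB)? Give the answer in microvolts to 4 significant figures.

Span: 0.85 V − (-0.85 V) = 1.7 V.
Number of codes = 2^13 = 8192.
LSB = 1.7 V ÷ 2^13 = 1.7/8192 V = 207.5 µV.

207.5 µV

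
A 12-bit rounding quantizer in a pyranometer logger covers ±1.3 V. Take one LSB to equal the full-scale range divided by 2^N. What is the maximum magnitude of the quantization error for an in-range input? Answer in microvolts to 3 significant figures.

Span: 1.3 V − (-1.3 V) = 2.6 V.
Step size = 2.6/4096 V = 0.63477 mV.
Worst-case error for round-to-nearest is half an LSB: 317 µV.

317 µV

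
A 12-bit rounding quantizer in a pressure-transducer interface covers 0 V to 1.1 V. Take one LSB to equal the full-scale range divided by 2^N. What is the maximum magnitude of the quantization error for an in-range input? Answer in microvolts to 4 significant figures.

V_FS = 1.1 V.
One LSB is 1.1 V / 4096 = 268.555 µV.
|e|_max = LSB/2 = 134.3 µV.

134.3 µV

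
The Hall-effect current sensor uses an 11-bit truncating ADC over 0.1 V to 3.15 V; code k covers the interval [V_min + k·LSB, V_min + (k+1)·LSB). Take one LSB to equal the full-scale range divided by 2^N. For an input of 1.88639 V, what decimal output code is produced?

Span: 3.15 V − (0.1 V) = 3.05 V. LSB = 3.05 V / 2^11 ≈ 1.489 mV.
(V_in − V_min) × 2^11/range = (1.88639 − (0.1)) × 2048/3.05 = 1199.517.
Floor → code = 1199.

1199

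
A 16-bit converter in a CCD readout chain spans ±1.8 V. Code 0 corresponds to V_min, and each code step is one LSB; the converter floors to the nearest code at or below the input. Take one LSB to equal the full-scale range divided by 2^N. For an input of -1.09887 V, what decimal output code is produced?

12763

Full-scale range = 1.8 V − (-1.8 V) = 3.6 V. LSB = 3.6 V / 2^16 ≈ 54.93 µV.
V_in − V_min = -1.09887 − (-1.8) = 0.70113 V.
Divide by LSB: 0.70113 × 65536/3.6 = 12763.6821.
Truncating gives code 12763.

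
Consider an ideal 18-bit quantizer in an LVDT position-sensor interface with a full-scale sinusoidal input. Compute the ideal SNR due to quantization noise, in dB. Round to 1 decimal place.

SNR = 6.02·18 + 1.76 = 110.12 dB.

110.1 dB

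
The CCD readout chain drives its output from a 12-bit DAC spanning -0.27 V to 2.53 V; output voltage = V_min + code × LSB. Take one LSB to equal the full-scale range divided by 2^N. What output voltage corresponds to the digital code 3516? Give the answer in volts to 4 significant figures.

2.134 V

Full-scale range = 2.53 V − (-0.27 V) = 2.8 V. LSB = 2.8 V / 2^12.
Output = V_min + (3516/4096) × range = -0.27 + 0.858398 × 2.8 V
      = -0.27 + 2.40352 = 2.13352 V.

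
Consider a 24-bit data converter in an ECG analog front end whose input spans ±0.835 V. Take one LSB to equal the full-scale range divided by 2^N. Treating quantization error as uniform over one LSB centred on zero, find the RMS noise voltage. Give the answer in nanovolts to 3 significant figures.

The full-scale span is 0.835 − (-0.835) = 1.67 V.
LSB = 1.67 V / 2^24 = 99.540 nV.
RMS of a uniform error over width LSB is LSB/√12 = 28.7 nV.

28.7 nV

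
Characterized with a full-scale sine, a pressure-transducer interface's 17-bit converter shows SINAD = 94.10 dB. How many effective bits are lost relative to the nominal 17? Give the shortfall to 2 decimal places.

1.66 bits

ENOB = (SINAD − 1.76)/6.02 = (94.10 − 1.76)/6.02 = 15.3389 bits.
17 − 15.3389 = 1.66 bits below nominal.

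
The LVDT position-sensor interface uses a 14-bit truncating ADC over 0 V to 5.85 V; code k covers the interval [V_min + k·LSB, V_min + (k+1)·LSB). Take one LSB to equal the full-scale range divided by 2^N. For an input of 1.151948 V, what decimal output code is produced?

V_FS = 5.85 V. LSB = 5.85 V / 2^14 ≈ 357.1 µV.
code = ⌊(V_in − V_min)/LSB⌋ = ⌊(V_in − V_min) × 2^14 / range⌋
     = ⌊(1.151948 − (0)) × 16384 / 5.85⌋ = ⌊1.151948 × 16384/5.85⌋
     = ⌊3226.242⌋ = 3226.

3226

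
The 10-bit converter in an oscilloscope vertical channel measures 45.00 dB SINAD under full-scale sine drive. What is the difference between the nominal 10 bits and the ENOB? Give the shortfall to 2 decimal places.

Effective bits = (45.00 − 1.76)/6.02 = 7.1827.
10 − 7.1827 = 2.82 bits below nominal.

2.82 bits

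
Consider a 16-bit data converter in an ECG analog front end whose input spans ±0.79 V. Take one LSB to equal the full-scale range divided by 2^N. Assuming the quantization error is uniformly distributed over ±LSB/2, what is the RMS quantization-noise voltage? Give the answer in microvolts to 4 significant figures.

6.960 µV

The full-scale span is 0.79 − (-0.79) = 1.58 V.
One LSB is 1.58 V / 65536 = 24.1089 µV.
For a uniform distribution on [−LSB/2, +LSB/2], V_rms = LSB/√12 = 24.1089 µV/3.4641 = 6.960 µV.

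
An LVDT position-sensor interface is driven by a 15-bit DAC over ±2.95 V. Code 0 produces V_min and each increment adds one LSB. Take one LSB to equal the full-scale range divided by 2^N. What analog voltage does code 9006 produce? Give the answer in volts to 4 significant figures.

Span: 2.95 V − (-2.95 V) = 5.9 V. LSB = 5.9 V / 2^15.
Output = V_min + (9006/32768) × range = -2.95 + 0.274841 × 5.9 V
      = -2.95 V + 1.62156 V = -1.32844 V.

-1.328 V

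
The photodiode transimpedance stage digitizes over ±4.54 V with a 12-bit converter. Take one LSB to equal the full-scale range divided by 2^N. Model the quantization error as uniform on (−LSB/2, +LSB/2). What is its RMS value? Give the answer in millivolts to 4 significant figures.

0.6399 mV

Span: 4.54 V − (-4.54 V) = 9.08 V.
LSB = 9.08 V / 2^12 = 2.21680 mV.
For a uniform distribution on [−LSB/2, +LSB/2], V_rms = LSB/√12 = 2.21680 mV/3.4641 = 0.6399 mV.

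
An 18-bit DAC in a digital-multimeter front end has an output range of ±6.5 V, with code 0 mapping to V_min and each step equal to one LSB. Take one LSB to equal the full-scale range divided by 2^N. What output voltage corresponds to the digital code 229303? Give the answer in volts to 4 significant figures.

Span: 6.5 V − (-6.5 V) = 13 V. LSB = 13 V / 2^18.
Output = V_min + (229303/262144) × range = -6.5 + 0.874722 × 13 V
      = -6.5 V + 11.3714 V = 4.87138 V.

4.871 V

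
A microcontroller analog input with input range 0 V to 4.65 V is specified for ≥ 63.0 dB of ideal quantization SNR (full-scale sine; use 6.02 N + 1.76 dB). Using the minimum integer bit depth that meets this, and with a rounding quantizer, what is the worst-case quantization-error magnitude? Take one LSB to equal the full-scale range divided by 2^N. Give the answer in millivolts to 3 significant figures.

1.14 mV

Range is 4.65 V.
Required N = ⌈(63.0 − 1.76)/6.02⌉ = ⌈10.173⌉ = 11.
One LSB is 4.65 V / 2048 = 2.2705 mV.
Half an LSB is 1.14 mV.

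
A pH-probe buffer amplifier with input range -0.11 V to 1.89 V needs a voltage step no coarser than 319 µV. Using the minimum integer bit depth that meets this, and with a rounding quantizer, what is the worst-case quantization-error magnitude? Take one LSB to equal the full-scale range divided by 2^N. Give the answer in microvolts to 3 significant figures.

122 µV

Range = 1.89 − (-0.11) = 2 V.
2 V / 319 µV = 6270. Since 2^12 = 4096 and 2^13 = 8192, N = 13.
LSB = 2 V ÷ 2^13 = 2/8192 V = 244.14 µV.
Half an LSB is 122 µV.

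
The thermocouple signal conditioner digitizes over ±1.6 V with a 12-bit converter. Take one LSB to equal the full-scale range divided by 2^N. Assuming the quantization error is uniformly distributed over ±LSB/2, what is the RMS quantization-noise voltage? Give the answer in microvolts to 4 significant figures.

225.5 µV

The full-scale span is 1.6 − (-1.6) = 3.2 V.
Step size = 3.2/4096 V = 0.781250 mV.
RMS of a uniform error over width LSB is LSB/√12 = 225.5 µV.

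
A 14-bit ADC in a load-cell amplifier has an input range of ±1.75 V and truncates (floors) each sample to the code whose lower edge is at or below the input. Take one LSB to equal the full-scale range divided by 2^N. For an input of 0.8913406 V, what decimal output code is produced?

Full-scale range = 1.75 V − (-1.75 V) = 3.5 V. LSB = 3.5 V / 2^14 ≈ 213.6 µV.
(V_in − V_min) × 2^14/range = (0.8913406 − (-1.75)) × 16384/3.5 = 12364.493.
Floor → code = 12364.

12364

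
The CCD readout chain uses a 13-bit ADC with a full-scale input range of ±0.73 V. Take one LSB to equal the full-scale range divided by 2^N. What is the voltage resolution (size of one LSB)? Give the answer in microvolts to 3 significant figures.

The full-scale span is 0.73 − (-0.73) = 1.46 V.
Number of codes = 2^13 = 8192.
One LSB is 1.46 V / 8192 = 178 µV.

178 µV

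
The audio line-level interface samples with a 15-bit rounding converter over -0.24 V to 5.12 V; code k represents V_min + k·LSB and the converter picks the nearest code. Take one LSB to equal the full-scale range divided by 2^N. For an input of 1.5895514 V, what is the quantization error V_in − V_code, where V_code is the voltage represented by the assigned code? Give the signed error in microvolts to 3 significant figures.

Range = 5.12 − (-0.24) = 5.36 V. LSB = 5.36 V / 2^15 ≈ 163.6 µV.
Position in LSBs: (1.5895514 − (-0.24)) × 32768/5.36 = 11184.8396; rounding gives k = 11185.
Reconstructed level: -0.24 + 11185 × 5.36/32768 V = 1.5895776367 V.
V_in − V_code = 1.5895514 − (1.5895776367) = −26.2 µV.

−26.2 µV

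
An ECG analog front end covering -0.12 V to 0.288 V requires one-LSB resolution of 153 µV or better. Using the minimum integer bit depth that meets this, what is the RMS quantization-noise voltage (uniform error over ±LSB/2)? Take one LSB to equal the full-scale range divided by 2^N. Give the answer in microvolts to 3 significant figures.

28.8 µV

Span: 0.288 V − (-0.12 V) = 0.408 V.
0.408 V / 153 µV = 2667. Since 2^11 = 2048 and 2^12 = 4096, N = 12.
Step size = 0.408/4096 V = 99.609 µV.
RMS noise = LSB/√12 = 28.8 µV.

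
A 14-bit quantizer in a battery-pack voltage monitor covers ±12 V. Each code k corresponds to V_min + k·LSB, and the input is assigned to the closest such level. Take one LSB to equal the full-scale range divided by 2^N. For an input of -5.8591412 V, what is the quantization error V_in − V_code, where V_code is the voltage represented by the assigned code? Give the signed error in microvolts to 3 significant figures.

Full-scale range = 12 V − (-12 V) = 24 V. LSB = 24 V / 2^14 ≈ 1.465 mV.
(-5.8591412 − (-12)) / LSB = 6.1408588 × 16384/24 = 4192.1596. Nearest integer: k = 4192.
Reconstructed level: -12 + 4192 × 24/16384 V = -5.8593750000 V.
V_in − V_code = -5.8591412 − (-5.8593750000) = +234 µV.

+234 µV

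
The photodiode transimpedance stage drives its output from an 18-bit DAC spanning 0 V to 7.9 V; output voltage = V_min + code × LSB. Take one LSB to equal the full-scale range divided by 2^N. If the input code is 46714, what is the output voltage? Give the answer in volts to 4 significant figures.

Range is 7.9 V. LSB = 7.9 V / 2^18.
Output = V_min + (46714/262144) × range = 0 + 0.178200 × 7.9 V
      = 0 + 1.40778 = 1.40778 V.

1.408 V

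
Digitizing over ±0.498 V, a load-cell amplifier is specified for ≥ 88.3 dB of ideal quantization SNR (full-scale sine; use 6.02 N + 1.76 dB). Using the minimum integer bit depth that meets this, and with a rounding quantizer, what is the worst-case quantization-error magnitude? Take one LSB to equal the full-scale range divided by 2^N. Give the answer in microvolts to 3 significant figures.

15.2 µV

The full-scale span is 0.498 − (-0.498) = 0.996 V.
6.02 N + 1.76 ≥ 88.3 gives N ≥ 14.375, so the minimum integer is 15.
Step size = 0.996/32768 V = 30.396 µV.
Half an LSB is 15.2 µV.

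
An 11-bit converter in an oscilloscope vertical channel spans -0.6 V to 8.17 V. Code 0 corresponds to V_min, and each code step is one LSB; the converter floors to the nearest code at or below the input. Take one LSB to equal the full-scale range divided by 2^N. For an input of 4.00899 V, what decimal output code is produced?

1076

Range = 8.17 − (-0.6) = 8.77 V. LSB = 8.77 V / 2^11 ≈ 4.282 mV.
(V_in − V_min) × 2^11/range = (4.00899 − (-0.6)) × 2048/8.77 = 1076.307.
Floor → code = 1076.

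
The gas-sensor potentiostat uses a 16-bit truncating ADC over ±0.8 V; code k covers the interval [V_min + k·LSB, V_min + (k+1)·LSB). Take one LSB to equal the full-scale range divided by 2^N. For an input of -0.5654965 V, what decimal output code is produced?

Range = 0.8 − (-0.8) = 1.6 V. LSB = 1.6 V / 2^16 ≈ 24.41 µV.
code = ⌊(V_in − V_min)/LSB⌋ = ⌊(V_in − V_min) × 2^16 / range⌋
     = ⌊(-0.5654965 − (-0.8)) × 65536 / 1.6⌋ = ⌊0.2345035 × 65536/1.6⌋
     = ⌊9605.263⌋ = 9605.

9605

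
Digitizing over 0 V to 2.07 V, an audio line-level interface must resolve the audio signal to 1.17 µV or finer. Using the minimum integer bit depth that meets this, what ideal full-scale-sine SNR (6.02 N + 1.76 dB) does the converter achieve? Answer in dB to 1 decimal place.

128.2 dB

Range is 2.07 V.
Levels needed ≥ 2.07/1.17 µV = 1.769e6. 2^21 = 2097152 suffices, so N_min = 21.
6.02(21) + 1.76 = 128.18 dB.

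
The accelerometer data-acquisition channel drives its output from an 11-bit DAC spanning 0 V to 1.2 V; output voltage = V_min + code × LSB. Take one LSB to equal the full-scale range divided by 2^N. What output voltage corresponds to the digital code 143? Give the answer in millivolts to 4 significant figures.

V_FS = 1.2 V. LSB = 1.2 V / 2^11.
Output = V_min + (143/2048) × range = 0 + 0.0698242 × 1.2 V
      = 0 + 0.0837891 = 0.0837891 V.

83.79 mV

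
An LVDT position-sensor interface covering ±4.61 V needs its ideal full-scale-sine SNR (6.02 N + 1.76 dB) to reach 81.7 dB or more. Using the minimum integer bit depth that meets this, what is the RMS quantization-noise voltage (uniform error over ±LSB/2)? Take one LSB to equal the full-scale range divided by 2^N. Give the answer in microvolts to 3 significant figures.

Full-scale range = 4.61 V − (-4.61 V) = 9.22 V.
N ≥ (81.7 − 1.76)/6.02 = 13.279 → N_min = 14.
LSB = 9.22 V / 2^14 = 0.56274 mV.
V_rms = LSB/√12 = 162 µV.

162 µV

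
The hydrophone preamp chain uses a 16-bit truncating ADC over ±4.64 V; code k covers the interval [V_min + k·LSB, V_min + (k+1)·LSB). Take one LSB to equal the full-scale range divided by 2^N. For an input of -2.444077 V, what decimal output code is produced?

15507

Full-scale range = 4.64 V − (-4.64 V) = 9.28 V. LSB = 9.28 V / 2^16 ≈ 141.6 µV.
(V_in − V_min) × 2^16/range = (-2.444077 − (-4.64)) × 65536/9.28 = 15507.760.
Floor → code = 15507.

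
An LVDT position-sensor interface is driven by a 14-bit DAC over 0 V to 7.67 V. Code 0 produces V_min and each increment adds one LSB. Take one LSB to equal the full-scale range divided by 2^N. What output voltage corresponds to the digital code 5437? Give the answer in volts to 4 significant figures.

Span = 7.67 V. LSB = 7.67 V / 2^14.
V_out = V_min + code × LSB = 0 V + 5437 × 7.67 V / 16384
      = 0 V + 2.54528 V = 2.54528 V.

2.545 V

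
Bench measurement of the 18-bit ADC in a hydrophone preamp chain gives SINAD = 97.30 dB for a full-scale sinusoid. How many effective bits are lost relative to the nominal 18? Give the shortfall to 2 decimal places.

2.13 bits

ENOB = (SINAD − 1.76)/6.02 = (97.30 − 1.76)/6.02 = 15.8704 bits.
18 − 15.8704 = 2.13 bits below nominal.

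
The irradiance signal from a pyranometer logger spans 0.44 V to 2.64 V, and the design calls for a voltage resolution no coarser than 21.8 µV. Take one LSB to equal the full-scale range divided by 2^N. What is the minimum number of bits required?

Full-scale range = 2.64 V − (0.44 V) = 2.2 V.
Need 2^N ≥ 2.2 V / 21.8 µV = 100900 → N_min = 17.

17 bits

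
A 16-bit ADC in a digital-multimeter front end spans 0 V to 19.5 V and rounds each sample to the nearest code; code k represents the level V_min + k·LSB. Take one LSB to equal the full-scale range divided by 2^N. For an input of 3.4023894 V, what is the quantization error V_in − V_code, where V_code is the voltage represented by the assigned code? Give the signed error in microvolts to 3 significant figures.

−53.5 µV

Full-scale range = 19.5 V. LSB = 19.5 V / 2^16 ≈ 297.5 µV.
(3.4023894 − (0)) / LSB = 3.4023894 × 65536/19.5 = 11434.8201. Nearest integer: k = 11435.
V_code = V_min + k × range/2^16 = 0 + 11435 × 19.5/65536 = 3.4024429321 V.
V_in − V_code = 3.4023894 − (3.4024429321) = −53.5 µV.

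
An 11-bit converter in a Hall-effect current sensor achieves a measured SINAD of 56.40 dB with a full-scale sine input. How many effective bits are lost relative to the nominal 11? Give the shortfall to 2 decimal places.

1.92 bits

N_eff = (56.40 − 1.76)/6.02 = 9.0764 bits.
Shortfall = 11 − 9.0764 = 1.9236 bits.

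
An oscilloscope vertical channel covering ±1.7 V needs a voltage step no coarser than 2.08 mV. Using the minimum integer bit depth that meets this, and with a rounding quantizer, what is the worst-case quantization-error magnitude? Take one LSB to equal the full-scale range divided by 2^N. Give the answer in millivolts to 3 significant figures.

0.830 mV

Span: 1.7 V − (-1.7 V) = 3.4 V.
Required number of levels: 3.4/2.08 mV = 1634.6; smallest N with 2^N ≥ that is 11.
Step size = 3.4/2048 V = 1.6602 mV.
Half an LSB is 0.830 mV.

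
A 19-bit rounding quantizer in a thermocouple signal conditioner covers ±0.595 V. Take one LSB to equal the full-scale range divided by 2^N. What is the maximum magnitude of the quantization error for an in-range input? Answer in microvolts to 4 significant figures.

1.135 µV

The full-scale span is 0.595 − (-0.595) = 1.19 V.
One LSB is 1.19 V / 524288 = 2.26974 µV.
Worst-case error for round-to-nearest is half an LSB: 1.135 µV.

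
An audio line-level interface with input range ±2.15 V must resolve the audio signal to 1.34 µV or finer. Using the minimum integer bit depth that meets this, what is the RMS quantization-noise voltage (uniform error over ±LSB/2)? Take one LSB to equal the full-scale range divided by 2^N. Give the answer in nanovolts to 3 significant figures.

296 nV

Full-scale range = 2.15 V − (-2.15 V) = 4.3 V.
Need 2^N ≥ 4.3 V / 1.34 µV = 3.209e6 → N_min = 22.
Step size = 4.3/4194304 V = 1.0252 µV.
RMS noise = LSB/√12 = 296 nV.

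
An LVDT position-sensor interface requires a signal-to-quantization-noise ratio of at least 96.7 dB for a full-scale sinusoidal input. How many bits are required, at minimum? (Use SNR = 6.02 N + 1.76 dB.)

N ≥ (96.7 − 1.76)/6.02 = 15.771 → N_min = 16.

16 bits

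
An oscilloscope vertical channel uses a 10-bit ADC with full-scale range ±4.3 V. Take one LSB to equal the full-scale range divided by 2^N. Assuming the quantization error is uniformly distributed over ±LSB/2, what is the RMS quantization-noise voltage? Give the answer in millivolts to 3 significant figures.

Full-scale range = 4.3 V − (-4.3 V) = 8.6 V.
Step size = 8.6/1024 V = 8.3984 mV.
σ_q = LSB/√12 = 8.3984 mV/3.4641 = 2.42 mV.

2.42 mV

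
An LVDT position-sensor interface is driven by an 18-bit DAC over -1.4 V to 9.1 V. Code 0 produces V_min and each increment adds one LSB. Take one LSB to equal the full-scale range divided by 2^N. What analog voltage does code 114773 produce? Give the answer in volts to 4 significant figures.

Span: 9.1 V − (-1.4 V) = 10.5 V. LSB = 10.5 V / 2^18.
V_out = V_min + code × LSB = -1.4 V + 114773 × 10.5 V / 262144
      = -1.4 V + 4.59715 V = 3.19715 V.

3.197 V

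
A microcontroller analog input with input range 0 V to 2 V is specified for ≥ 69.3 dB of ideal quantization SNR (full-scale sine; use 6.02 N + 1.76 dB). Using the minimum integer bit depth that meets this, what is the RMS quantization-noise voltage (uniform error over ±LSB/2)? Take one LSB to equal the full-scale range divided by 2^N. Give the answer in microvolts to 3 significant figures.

141 µV

V_FS = 2 V.
Solving 6.02 N ≥ 69.3 − 1.76: N ≥ 11.219. Round up → N = 12.
LSB = 2 V / 2^12 = 488.28 µV.
σ_q = LSB/√12 = 488.28 µV/3.4641 = 141 µV.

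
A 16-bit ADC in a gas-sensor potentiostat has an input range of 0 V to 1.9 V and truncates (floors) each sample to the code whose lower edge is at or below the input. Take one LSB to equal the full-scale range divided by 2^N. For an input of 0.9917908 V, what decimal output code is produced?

V_FS = 1.9 V. LSB = 1.9 V / 2^16 ≈ 28.99 µV.
V_in − V_min = 0.9917908 − (0) = 0.9917908 V.
Divide by LSB: 0.9917908 × 65536/1.9 = 34209.4747.
Truncating gives code 34209.

34209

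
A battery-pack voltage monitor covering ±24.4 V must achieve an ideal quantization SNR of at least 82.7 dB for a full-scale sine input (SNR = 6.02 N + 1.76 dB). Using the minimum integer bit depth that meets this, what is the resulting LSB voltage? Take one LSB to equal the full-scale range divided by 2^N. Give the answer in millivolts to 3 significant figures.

Full-scale range = 24.4 V − (-24.4 V) = 48.8 V.
N ≥ (82.7 − 1.76)/6.02 = 13.445 → N_min = 14.
One LSB is 48.8 V / 16384 = 2.98 mV.

2.98 mV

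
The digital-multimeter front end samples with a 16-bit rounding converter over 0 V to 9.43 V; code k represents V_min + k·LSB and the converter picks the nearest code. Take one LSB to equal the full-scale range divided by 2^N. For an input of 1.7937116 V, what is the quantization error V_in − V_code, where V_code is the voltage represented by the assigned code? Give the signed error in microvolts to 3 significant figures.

−25.9 µV

V_FS = 9.43 V. LSB = 9.43 V / 2^16 ≈ 143.9 µV.
(V_in − V_min)/LSB = (1.7937116 − (0)) × 65536/9.43 = 12465.8201 → nearest code k = 12466.
V_code = 0 + (12466/65536) × 9.43 = 1.7937374878 V.
V_in − V_code = 1.7937116 − (1.7937374878) = −25.9 µV.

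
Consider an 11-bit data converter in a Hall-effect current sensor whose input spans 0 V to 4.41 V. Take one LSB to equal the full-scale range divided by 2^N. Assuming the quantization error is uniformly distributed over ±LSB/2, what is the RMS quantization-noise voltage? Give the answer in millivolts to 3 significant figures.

0.622 mV

Full-scale range = 4.41 V.
Step size = 4.41/2048 V = 2.1533 mV.
σ_q = LSB/√12 = 2.1533 mV/3.4641 = 0.622 mV.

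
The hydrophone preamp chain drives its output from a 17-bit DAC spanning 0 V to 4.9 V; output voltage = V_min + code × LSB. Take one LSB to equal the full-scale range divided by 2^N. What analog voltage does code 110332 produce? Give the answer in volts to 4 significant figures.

Span = 4.9 V. LSB = 4.9 V / 2^17.
V_out = 0 + 110332 × (4.9/131072) V
      = 0 V + 4.12466 V = 4.12466 V.

4.125 V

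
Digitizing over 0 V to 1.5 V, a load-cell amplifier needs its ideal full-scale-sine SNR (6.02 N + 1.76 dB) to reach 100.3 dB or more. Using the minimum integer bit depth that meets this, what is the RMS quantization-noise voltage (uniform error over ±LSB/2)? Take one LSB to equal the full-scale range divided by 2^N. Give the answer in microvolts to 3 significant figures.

3.30 µV

V_FS = 1.5 V.
Required N = ⌈(100.3 − 1.76)/6.02⌉ = ⌈16.369⌉ = 17.
LSB = 1.5 V ÷ 2^17 = 1.5/131072 V = 11.444 µV.
σ_q = LSB/√12 = 11.444 µV/3.4641 = 3.30 µV.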